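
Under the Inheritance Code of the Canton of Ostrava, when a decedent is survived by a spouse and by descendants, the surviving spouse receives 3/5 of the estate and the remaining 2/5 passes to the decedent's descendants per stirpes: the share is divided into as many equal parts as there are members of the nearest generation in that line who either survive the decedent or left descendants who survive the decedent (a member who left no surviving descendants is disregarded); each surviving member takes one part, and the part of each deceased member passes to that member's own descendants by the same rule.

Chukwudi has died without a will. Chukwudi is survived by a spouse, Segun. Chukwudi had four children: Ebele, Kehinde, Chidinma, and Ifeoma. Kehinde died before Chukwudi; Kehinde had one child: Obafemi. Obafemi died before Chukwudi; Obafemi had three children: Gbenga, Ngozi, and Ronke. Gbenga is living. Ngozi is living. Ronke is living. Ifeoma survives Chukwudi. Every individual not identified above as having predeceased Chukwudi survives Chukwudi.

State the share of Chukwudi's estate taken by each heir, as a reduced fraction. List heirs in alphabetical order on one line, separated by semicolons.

Chidinma 1/10; Ebele 1/10; Gbenga 1/30; Ifeoma 1/10; Ngozi 1/30; Ronke 1/30; Segun 3/5

Segun, as surviving spouse, takes 3/5.
The remaining 2/5 passes to Chukwudi's descendants per stirpes.
The 2/5 is divided into 4 equal shares of 1/10 among Ebele, Kehinde, Chidinma, Ifeoma.
Ebele is living and takes 1/10.
Kehinde predeceased; the 1/10 allotted to Kehinde's branch passes to Kehinde's issue by representation.
Obafemi's line is the sole branch at this level, so the full 1/10 passes to Obafemi's issue by representation.
The 1/10 is divided into 3 equal shares of 1/30 among Gbenga, Ngozi, Ronke.
Gbenga is living and takes 1/30.
Ngozi is living and takes 1/30.
Ronke is living and takes 1/30.
Chidinma is living and takes 1/10.
Ifeoma is living and takes 1/10.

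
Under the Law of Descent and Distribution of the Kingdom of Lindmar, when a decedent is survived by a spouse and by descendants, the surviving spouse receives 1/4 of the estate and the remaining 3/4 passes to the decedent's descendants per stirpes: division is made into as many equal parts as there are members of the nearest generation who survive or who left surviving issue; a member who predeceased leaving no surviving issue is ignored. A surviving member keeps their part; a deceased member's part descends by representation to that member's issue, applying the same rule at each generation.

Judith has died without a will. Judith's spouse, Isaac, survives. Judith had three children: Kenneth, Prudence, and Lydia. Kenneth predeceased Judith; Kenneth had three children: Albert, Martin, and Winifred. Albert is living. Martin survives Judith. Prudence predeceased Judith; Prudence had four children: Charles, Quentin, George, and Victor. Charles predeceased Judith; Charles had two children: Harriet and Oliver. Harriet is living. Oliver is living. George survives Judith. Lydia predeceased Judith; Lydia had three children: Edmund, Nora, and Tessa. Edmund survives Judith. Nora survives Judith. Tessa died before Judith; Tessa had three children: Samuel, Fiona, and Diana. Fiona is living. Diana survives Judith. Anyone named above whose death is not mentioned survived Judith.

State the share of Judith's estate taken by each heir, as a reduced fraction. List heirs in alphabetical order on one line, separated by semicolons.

Albert 1/12; Diana 1/36; Edmund 1/12; Fiona 1/36; George 1/16; Harriet 1/32; Isaac 1/4; Martin 1/12; Nora 1/12; Oliver 1/32; Quentin 1/16; Samuel 1/36; Victor 1/16; Winifred 1/12

Isaac, as surviving spouse, takes 1/4.
The remaining 3/4 passes to Judith's descendants per stirpes.
The 3/4 is divided into 3 equal shares of 1/4 among Kenneth, Prudence, Lydia.
Kenneth predeceased; the 1/4 allotted to Kenneth's branch passes to Kenneth's issue by representation.
The 1/4 is divided into 3 equal shares of 1/12 among Albert, Martin, Winifred.
Albert is living and takes 1/12.
Martin is living and takes 1/12.
Winifred is living and takes 1/12.
Prudence predeceased; the 1/4 allotted to Prudence's branch passes to Prudence's issue by representation.
The 1/4 is divided into 4 equal shares of 1/16 among Charles, Quentin, George, Victor.
Charles predeceased; the 1/16 allotted to Charles's branch passes to Charles's issue by representation.
The 1/16 is divided into 2 equal shares of 1/32 among Harriet, Oliver.
Harriet is living and takes 1/32.
Oliver is living and takes 1/32.
Quentin is living and takes 1/16.
George is living and takes 1/16.
Victor is living and takes 1/16.
Lydia predeceased; the 1/4 allotted to Lydia's branch passes to Lydia's issue by representation.
The 1/4 is divided into 3 equal shares of 1/12 among Edmund, Nora, Tessa.
Edmund is living and takes 1/12.
Nora is living and takes 1/12.
Tessa predeceased; the 1/12 allotted to Tessa's branch passes to Tessa's issue by representation.
The 1/12 is divided into 3 equal shares of 1/36 among Samuel, Fiona, Diana.
Samuel is living and takes 1/36.
Fiona is living and takes 1/36.
Diana is living and takes 1/36.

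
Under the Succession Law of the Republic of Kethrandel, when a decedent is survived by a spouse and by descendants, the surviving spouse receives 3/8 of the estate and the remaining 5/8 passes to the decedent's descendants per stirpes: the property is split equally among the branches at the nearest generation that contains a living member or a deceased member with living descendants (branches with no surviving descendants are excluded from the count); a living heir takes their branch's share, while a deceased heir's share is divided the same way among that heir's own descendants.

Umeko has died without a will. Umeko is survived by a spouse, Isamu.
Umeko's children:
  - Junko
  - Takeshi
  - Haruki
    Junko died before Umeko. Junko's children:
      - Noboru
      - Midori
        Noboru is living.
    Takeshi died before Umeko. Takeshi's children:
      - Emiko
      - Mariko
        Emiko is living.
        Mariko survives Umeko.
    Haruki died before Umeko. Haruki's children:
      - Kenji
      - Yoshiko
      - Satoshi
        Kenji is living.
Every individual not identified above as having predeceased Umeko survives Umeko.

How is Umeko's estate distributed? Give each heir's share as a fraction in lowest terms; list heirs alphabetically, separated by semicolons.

Emiko 5/48; Isamu 3/8; Kenji 5/72; Mariko 5/48; Midori 5/48; Noboru 5/48; Satoshi 5/72; Yoshiko 5/72

Isamu, as surviving spouse, takes 3/8.
The remaining 5/8 passes to Umeko's descendants per stirpes.
The 5/8 is divided into 3 equal shares of 5/24 among Junko, Takeshi, Haruki.
Junko predeceased; the 5/24 allotted to Junko's branch passes to Junko's issue by representation.
The 5/24 is divided into 2 equal shares of 5/48 among Noboru, Midori.
Noboru is living and takes 5/48.
Midori is living and takes 5/48.
Takeshi predeceased; the 5/24 allotted to Takeshi's branch passes to Takeshi's issue by representation.
The 5/24 is divided into 2 equal shares of 5/48 among Emiko, Mariko.
Emiko is living and takes 5/48.
Mariko is living and takes 5/48.
Haruki predeceased; the 5/24 allotted to Haruki's branch passes to Haruki's issue by representation.
The 5/24 is divided into 3 equal shares of 5/72 among Kenji, Yoshiko, Satoshi.
Kenji is living and takes 5/72.
Yoshiko is living and takes 5/72.
Satoshi is living and takes 5/72.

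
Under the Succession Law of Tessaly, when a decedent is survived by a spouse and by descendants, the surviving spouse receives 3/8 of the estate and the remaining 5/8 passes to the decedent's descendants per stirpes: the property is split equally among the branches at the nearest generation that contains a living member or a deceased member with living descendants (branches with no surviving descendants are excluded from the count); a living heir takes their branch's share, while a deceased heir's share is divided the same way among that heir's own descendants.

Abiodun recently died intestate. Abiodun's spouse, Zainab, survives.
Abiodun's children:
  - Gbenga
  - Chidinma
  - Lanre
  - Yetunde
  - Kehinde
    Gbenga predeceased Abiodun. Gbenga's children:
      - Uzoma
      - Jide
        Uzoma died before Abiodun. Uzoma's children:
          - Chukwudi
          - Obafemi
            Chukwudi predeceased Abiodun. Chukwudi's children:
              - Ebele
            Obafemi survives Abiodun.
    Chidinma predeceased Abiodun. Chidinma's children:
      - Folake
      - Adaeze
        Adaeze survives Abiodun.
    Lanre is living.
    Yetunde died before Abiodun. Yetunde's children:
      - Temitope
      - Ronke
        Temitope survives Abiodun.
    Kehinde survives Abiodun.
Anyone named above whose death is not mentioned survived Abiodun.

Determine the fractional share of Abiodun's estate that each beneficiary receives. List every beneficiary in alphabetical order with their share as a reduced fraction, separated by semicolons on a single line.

Zainab, as surviving spouse, takes 3/8.
The remaining 5/8 passes to Abiodun's descendants per stirpes.
The 5/8 is divided into 5 equal shares of 1/8 among Gbenga, Chidinma, Lanre, Yetunde, Kehinde.
Gbenga predeceased; the 1/8 allotted to Gbenga's branch passes to Gbenga's issue by representation.
The 1/8 is divided into 2 equal shares of 1/16 among Uzoma, Jide.
Uzoma predeceased; the 1/16 allotted to Uzoma's branch passes to Uzoma's issue by representation.
The 1/16 is divided into 2 equal shares of 1/32 among Chukwudi, Obafemi.
Chukwudi predeceased; the 1/32 allotted to Chukwudi's branch passes to Chukwudi's issue by representation.
Ebele is the sole taker at this level and receives the full 1/32.
Obafemi is living and takes 1/32.
Jide is living and takes 1/16.
Chidinma predeceased; the 1/8 allotted to Chidinma's branch passes to Chidinma's issue by representation.
The 1/8 is divided into 2 equal shares of 1/16 among Folake, Adaeze.
Folake is living and takes 1/16.
Adaeze is living and takes 1/16.
Lanre is living and takes 1/8.
Yetunde predeceased; the 1/8 allotted to Yetunde's branch passes to Yetunde's issue by representation.
The 1/8 is divided into 2 equal shares of 1/16 among Temitope, Ronke.
Temitope is living and takes 1/16.
Ronke is living and takes 1/16.
Kehinde is living and takes 1/8.

Adaeze 1/16; Ebele 1/32; Folake 1/16; Jide 1/16; Kehinde 1/8; Lanre 1/8; Obafemi 1/32; Ronke 1/16; Temitope 1/16; Zainab 3/8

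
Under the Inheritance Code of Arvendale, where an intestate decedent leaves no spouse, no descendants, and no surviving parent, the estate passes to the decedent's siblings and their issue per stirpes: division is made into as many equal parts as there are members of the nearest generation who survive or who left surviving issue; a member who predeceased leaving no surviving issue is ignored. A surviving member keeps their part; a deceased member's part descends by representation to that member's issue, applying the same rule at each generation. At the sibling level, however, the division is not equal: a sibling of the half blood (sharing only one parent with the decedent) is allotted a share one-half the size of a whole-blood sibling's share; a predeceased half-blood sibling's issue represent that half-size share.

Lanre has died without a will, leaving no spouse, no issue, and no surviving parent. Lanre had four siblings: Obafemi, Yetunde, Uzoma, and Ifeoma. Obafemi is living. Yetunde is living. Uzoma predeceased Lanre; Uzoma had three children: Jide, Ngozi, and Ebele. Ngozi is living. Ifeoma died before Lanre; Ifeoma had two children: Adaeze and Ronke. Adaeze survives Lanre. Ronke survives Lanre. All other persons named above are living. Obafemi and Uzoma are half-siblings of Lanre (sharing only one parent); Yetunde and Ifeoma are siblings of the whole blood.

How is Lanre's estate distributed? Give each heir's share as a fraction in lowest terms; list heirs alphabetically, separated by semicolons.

No spouse, descendants, or parent survives, so the estate passes to Lanre's siblings per stirpes.
Half-blood siblings count for one-half the weight of whole-blood siblings at the initial division.
Dividing 1 in proportion to weights (total weight 3): Obafemi (weight 1/2) → 1/6; Yetunde (weight 1) → 1/3; Uzoma (weight 1/2) → 1/6; Ifeoma (weight 1) → 1/3.
Obafemi is living and takes 1/6.
Yetunde is living and takes 1/3.
Uzoma predeceased; the 1/6 allotted to Uzoma's branch passes to Uzoma's issue by representation.
The 1/6 is divided into 3 equal shares of 1/18 among Jide, Ngozi, Ebele.
Jide is living and takes 1/18.
Ngozi is living and takes 1/18.
Ebele is living and takes 1/18.
Ifeoma predeceased; the 1/3 allotted to Ifeoma's branch passes to Ifeoma's issue by representation.
The 1/3 is divided into 2 equal shares of 1/6 among Adaeze, Ronke.
Adaeze is living and takes 1/6.
Ronke is living and takes 1/6.

Adaeze 1/6; Ebele 1/18; Jide 1/18; Ngozi 1/18; Obafemi 1/6; Ronke 1/6; Yetunde 1/3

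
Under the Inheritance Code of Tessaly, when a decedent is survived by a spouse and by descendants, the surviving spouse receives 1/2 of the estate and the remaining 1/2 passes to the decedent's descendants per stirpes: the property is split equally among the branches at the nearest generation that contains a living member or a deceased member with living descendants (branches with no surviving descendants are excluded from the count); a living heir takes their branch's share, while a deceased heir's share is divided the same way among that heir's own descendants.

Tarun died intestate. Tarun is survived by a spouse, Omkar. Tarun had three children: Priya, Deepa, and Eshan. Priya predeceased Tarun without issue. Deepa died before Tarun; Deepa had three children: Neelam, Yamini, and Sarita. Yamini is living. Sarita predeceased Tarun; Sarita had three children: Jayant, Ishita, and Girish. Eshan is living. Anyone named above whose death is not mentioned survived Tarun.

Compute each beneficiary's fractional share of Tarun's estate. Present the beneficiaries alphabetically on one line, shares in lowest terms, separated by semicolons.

Omkar, as surviving spouse, takes 1/2.
The remaining 1/2 passes to Tarun's descendants per stirpes.
Priya left no surviving issue, so that branch lapses and is disregarded.
The 1/2 is divided into 2 equal shares of 1/4 among Deepa, Eshan.
Deepa predeceased; the 1/4 allotted to Deepa's branch passes to Deepa's issue by representation.
The 1/4 is divided into 3 equal shares of 1/12 among Neelam, Yamini, Sarita.
Neelam is living and takes 1/12.
Yamini is living and takes 1/12.
Sarita predeceased; the 1/12 allotted to Sarita's branch passes to Sarita's issue by representation.
The 1/12 is divided into 3 equal shares of 1/36 among Jayant, Ishita, Girish.
Jayant is living and takes 1/36.
Ishita is living and takes 1/36.
Girish is living and takes 1/36.
Eshan is living and takes 1/4.

Eshan 1/4; Girish 1/36; Ishita 1/36; Jayant 1/36; Neelam 1/12; Omkar 1/2; Yamini 1/12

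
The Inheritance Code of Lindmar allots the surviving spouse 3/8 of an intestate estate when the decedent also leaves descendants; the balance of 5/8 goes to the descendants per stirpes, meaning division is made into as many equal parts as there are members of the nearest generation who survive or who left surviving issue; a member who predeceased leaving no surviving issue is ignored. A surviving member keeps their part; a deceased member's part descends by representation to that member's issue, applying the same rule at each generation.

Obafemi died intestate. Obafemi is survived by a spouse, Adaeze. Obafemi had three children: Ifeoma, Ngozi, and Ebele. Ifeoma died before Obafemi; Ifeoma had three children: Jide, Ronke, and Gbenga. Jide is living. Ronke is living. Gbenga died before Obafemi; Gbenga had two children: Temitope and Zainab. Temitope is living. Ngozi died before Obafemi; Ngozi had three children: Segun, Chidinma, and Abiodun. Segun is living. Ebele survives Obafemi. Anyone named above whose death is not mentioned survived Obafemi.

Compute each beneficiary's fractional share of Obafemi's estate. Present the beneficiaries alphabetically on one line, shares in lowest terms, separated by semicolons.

Abiodun 5/72; Adaeze 3/8; Chidinma 5/72; Ebele 5/24; Jide 5/72; Ronke 5/72; Segun 5/72; Temitope 5/144; Zainab 5/144

Adaeze, as surviving spouse, takes 3/8.
The remaining 5/8 passes to Obafemi's descendants per stirpes.
The 5/8 is divided into 3 equal shares of 5/24 among Ifeoma, Ngozi, Ebele.
Ifeoma predeceased; the 5/24 allotted to Ifeoma's branch passes to Ifeoma's issue by representation.
The 5/24 is divided into 3 equal shares of 5/72 among Jide, Ronke, Gbenga.
Jide is living and takes 5/72.
Ronke is living and takes 5/72.
Gbenga predeceased; the 5/72 allotted to Gbenga's branch passes to Gbenga's issue by representation.
The 5/72 is divided into 2 equal shares of 5/144 among Temitope, Zainab.
Temitope is living and takes 5/144.
Zainab is living and takes 5/144.
Ngozi predeceased; the 5/24 allotted to Ngozi's branch passes to Ngozi's issue by representation.
The 5/24 is divided into 3 equal shares of 5/72 among Segun, Chidinma, Abiodun.
Segun is living and takes 5/72.
Chidinma is living and takes 5/72.
Abiodun is living and takes 5/72.
Ebele is living and takes 5/24.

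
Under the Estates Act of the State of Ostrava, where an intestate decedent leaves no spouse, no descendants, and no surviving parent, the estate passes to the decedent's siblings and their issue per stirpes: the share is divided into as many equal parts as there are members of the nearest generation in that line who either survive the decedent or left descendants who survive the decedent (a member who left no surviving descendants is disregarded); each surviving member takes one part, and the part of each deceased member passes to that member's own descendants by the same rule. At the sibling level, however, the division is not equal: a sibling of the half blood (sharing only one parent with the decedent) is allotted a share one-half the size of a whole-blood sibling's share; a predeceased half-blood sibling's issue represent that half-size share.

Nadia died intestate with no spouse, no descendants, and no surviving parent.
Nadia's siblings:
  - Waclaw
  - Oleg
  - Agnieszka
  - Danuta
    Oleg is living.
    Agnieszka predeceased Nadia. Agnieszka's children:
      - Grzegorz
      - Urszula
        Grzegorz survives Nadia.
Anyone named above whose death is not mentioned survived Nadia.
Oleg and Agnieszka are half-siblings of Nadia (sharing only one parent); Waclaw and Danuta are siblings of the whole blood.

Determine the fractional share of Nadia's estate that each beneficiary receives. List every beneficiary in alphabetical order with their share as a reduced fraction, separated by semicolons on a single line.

Danuta 1/3; Grzegorz 1/12; Oleg 1/6; Urszula 1/12; Waclaw 1/3

No spouse, descendants, or parent survives, so the estate passes to Nadia's siblings per stirpes.
Half-blood siblings count for one-half the weight of whole-blood siblings at the initial division.
Dividing 1 in proportion to weights (total weight 3): Waclaw (weight 1) → 1/3; Oleg (weight 1/2) → 1/6; Agnieszka (weight 1/2) → 1/6; Danuta (weight 1) → 1/3.
Waclaw is living and takes 1/3.
Oleg is living and takes 1/6.
Agnieszka predeceased; the 1/6 allotted to Agnieszka's branch passes to Agnieszka's issue by representation.
The 1/6 is divided into 2 equal shares of 1/12 among Grzegorz, Urszula.
Grzegorz is living and takes 1/12.
Urszula is living and takes 1/12.
Danuta is living and takes 1/3.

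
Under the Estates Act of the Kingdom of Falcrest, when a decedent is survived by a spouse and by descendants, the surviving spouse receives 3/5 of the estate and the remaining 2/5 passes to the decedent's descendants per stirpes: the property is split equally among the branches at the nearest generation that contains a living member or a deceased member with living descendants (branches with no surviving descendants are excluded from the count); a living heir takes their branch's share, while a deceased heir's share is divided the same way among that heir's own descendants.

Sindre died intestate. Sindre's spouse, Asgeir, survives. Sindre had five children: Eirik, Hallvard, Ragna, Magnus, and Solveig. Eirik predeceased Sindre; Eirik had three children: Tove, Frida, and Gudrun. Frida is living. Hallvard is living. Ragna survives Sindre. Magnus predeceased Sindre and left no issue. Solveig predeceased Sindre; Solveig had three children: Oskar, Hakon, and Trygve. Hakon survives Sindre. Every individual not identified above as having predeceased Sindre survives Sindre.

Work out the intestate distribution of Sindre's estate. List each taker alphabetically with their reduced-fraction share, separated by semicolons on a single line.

Asgeir 3/5; Frida 1/30; Gudrun 1/30; Hakon 1/30; Hallvard 1/10; Oskar 1/30; Ragna 1/10; Tove 1/30; Trygve 1/30

Asgeir, as surviving spouse, takes 3/5.
The remaining 2/5 passes to Sindre's descendants per stirpes.
Magnus left no surviving issue, so that branch lapses and is disregarded.
The 2/5 is divided into 4 equal shares of 1/10 among Eirik, Hallvard, Ragna, Solveig.
Eirik predeceased; the 1/10 allotted to Eirik's branch passes to Eirik's issue by representation.
The 1/10 is divided into 3 equal shares of 1/30 among Tove, Frida, Gudrun.
Tove is living and takes 1/30.
Frida is living and takes 1/30.
Gudrun is living and takes 1/30.
Hallvard is living and takes 1/10.
Ragna is living and takes 1/10.
Solveig predeceased; the 1/10 allotted to Solveig's branch passes to Solveig's issue by representation.
The 1/10 is divided into 3 equal shares of 1/30 among Oskar, Hakon, Trygve.
Oskar is living and takes 1/30.
Hakon is living and takes 1/30.
Trygve is living and takes 1/30.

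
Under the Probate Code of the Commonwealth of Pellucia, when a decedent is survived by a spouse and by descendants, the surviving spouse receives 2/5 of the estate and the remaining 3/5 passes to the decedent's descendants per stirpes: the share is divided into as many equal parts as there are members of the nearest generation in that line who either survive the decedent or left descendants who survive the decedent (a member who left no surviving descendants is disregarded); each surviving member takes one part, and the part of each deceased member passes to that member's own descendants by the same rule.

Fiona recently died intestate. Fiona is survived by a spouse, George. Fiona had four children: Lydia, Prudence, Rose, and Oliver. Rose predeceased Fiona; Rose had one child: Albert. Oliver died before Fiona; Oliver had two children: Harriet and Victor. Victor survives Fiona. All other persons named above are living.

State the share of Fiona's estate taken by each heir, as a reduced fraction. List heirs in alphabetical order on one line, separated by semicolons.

Albert 3/20; George 2/5; Harriet 3/40; Lydia 3/20; Prudence 3/20; Victor 3/40

George, as surviving spouse, takes 2/5.
The remaining 3/5 passes to Fiona's descendants per stirpes.
The 3/5 is divided into 4 equal shares of 3/20 among Lydia, Prudence, Rose, Oliver.
Lydia is living and takes 3/20.
Prudence is living and takes 3/20.
Rose predeceased; the 3/20 allotted to Rose's branch passes to Rose's issue by representation.
Albert is the sole taker at this level and receives the full 3/20.
Oliver predeceased; the 3/20 allotted to Oliver's branch passes to Oliver's issue by representation.
The 3/20 is divided into 2 equal shares of 3/40 among Harriet, Victor.
Harriet is living and takes 3/40.
Victor is living and takes 3/40.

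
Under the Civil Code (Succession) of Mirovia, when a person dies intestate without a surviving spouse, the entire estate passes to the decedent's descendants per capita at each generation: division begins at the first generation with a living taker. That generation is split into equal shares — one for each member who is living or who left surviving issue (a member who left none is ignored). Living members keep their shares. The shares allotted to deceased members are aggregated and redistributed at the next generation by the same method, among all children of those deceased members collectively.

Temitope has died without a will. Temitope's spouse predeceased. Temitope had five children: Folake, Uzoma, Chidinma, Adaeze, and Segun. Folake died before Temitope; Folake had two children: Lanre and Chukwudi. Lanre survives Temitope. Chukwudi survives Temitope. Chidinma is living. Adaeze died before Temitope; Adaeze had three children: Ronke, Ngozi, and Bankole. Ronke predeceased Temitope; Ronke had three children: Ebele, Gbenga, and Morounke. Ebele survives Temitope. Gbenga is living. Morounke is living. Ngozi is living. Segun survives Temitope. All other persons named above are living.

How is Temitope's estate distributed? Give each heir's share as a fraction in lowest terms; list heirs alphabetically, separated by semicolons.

There is no surviving spouse, so the entire estate passes to Temitope's descendants per capita at each generation.
At generation 1 (Folake, Uzoma, Chidinma, Adaeze, Segun) there are 5 shares of (1)/5 = 1/5 each.
Living: Uzoma, Chidinma, and Segun — each takes 1/5.
Deceased: Folake and Adaeze. Their combined 2/5 is pooled and carried to generation 2.
At generation 2 (Lanre, Chukwudi, Ronke, Ngozi, Bankole) there are 5 shares of (2/5)/5 = 2/25 each.
Living: Lanre, Chukwudi, Ngozi, and Bankole — each takes 2/25.
Deceased: Ronke. That 2/25 share is carried to generation 3.
At generation 3 (Ebele, Gbenga, Morounke) there are 3 shares of (2/25)/3 = 2/75 each.
Living: Ebele, Gbenga, and Morounke — each takes 2/75.

Bankole 2/25; Chidinma 1/5; Chukwudi 2/25; Ebele 2/75; Gbenga 2/75; Lanre 2/25; Morounke 2/75; Ngozi 2/25; Segun 1/5; Uzoma 1/5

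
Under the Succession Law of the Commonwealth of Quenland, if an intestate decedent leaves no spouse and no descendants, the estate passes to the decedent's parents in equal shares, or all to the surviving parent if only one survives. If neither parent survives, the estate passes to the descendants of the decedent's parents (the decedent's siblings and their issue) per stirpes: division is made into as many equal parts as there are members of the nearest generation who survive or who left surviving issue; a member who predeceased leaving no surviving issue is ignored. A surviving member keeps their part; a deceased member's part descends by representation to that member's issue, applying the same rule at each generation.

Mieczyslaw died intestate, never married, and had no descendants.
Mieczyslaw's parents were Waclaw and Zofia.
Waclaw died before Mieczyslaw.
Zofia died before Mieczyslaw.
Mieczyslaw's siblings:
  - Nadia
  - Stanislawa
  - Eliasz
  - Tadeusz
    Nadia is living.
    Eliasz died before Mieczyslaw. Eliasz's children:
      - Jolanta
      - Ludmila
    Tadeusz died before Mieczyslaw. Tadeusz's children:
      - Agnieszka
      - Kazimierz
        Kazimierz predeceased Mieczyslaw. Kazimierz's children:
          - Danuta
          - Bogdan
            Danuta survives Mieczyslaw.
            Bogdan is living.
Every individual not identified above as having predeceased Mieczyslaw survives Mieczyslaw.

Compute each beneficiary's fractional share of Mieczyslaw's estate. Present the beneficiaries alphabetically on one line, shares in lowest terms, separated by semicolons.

Neither parent survives and there are no descendants, so the estate passes to Mieczyslaw's siblings and their issue per stirpes.
The estate is divided into 4 equal shares of 1/4 among Nadia, Stanislawa, Eliasz, Tadeusz.
Nadia is living and takes 1/4.
Stanislawa is living and takes 1/4.
Eliasz predeceased; the 1/4 allotted to Eliasz's branch passes to Eliasz's issue by representation.
The 1/4 is divided into 2 equal shares of 1/8 among Jolanta, Ludmila.
Jolanta is living and takes 1/8.
Ludmila is living and takes 1/8.
Tadeusz predeceased; the 1/4 allotted to Tadeusz's branch passes to Tadeusz's issue by representation.
The 1/4 is divided into 2 equal shares of 1/8 among Agnieszka, Kazimierz.
Agnieszka is living and takes 1/8.
Kazimierz predeceased; the 1/8 allotted to Kazimierz's branch passes to Kazimierz's issue by representation.
The 1/8 is divided into 2 equal shares of 1/16 among Danuta, Bogdan.
Danuta is living and takes 1/16.
Bogdan is living and takes 1/16.

Agnieszka 1/8; Bogdan 1/16; Danuta 1/16; Jolanta 1/8; Ludmila 1/8; Nadia 1/4; Stanislawa 1/4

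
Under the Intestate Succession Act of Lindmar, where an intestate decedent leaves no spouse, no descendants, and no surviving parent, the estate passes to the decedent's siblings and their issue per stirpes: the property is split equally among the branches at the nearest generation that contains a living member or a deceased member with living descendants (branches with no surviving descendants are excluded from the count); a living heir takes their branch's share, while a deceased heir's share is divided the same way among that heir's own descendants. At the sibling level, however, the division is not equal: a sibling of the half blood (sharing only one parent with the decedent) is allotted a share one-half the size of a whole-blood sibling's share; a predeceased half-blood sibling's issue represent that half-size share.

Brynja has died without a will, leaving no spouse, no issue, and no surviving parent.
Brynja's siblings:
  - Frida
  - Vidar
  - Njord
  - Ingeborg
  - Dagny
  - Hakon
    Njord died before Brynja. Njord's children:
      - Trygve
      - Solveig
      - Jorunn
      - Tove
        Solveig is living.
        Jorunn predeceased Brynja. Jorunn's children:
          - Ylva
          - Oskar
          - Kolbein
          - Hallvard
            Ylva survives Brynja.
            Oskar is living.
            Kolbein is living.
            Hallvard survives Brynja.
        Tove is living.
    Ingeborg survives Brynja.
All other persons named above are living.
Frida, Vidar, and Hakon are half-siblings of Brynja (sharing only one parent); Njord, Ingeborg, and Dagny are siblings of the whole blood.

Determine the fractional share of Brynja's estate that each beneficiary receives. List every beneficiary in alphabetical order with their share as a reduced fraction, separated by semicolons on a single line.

No spouse, descendants, or parent survives, so the estate passes to Brynja's siblings per stirpes.
Half-blood siblings count for one-half the weight of whole-blood siblings at the initial division.
Dividing 1 in proportion to weights (total weight 9/2): Frida (weight 1/2) → 1/9; Vidar (weight 1/2) → 1/9; Njord (weight 1) → 2/9; Ingeborg (weight 1) → 2/9; Dagny (weight 1) → 2/9; Hakon (weight 1/2) → 1/9.
Frida is living and takes 1/9.
Vidar is living and takes 1/9.
Njord predeceased; the 2/9 allotted to Njord's branch passes to Njord's issue by representation.
The 2/9 is divided into 4 equal shares of 1/18 among Trygve, Solveig, Jorunn, Tove.
Trygve is living and takes 1/18.
Solveig is living and takes 1/18.
Jorunn predeceased; the 1/18 allotted to Jorunn's branch passes to Jorunn's issue by representation.
The 1/18 is divided into 4 equal shares of 1/72 among Ylva, Oskar, Kolbein, Hallvard.
Ylva is living and takes 1/72.
Oskar is living and takes 1/72.
Kolbein is living and takes 1/72.
Hallvard is living and takes 1/72.
Tove is living and takes 1/18.
Ingeborg is living and takes 2/9.
Dagny is living and takes 2/9.
Hakon is living and takes 1/9.

Dagny 2/9; Frida 1/9; Hakon 1/9; Hallvard 1/72; Ingeborg 2/9; Kolbein 1/72; Oskar 1/72; Solveig 1/18; Tove 1/18; Trygve 1/18; Vidar 1/9; Ylva 1/72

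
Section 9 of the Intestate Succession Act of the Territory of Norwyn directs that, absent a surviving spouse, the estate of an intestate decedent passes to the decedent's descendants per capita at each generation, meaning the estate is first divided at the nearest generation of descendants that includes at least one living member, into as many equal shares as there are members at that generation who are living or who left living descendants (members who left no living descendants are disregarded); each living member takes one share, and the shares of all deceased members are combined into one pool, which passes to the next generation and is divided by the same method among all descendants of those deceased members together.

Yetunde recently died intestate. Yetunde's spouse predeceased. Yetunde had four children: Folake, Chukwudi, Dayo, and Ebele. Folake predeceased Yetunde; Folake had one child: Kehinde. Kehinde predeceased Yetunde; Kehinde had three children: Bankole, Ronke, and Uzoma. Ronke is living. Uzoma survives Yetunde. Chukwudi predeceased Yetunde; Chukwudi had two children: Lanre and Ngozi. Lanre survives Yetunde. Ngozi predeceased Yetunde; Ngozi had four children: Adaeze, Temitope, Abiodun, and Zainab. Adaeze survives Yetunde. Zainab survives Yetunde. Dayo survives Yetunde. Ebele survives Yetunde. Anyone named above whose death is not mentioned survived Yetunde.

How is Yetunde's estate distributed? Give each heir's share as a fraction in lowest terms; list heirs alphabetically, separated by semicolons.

There is no surviving spouse, so the entire estate passes to Yetunde's descendants per capita at each generation.
At generation 1 (Folake, Chukwudi, Dayo, Ebele) there are 4 shares of (1)/4 = 1/4 each.
Living: Dayo and Ebele — each takes 1/4.
Deceased: Folake and Chukwudi. Their combined 1/2 is pooled and carried to generation 2.
At generation 2 (Kehinde, Lanre, Ngozi) there are 3 shares of (1/2)/3 = 1/6 each.
Living: Lanre — each takes 1/6.
Deceased: Kehinde and Ngozi. Their combined 1/3 is pooled and carried to generation 3.
At generation 3 (Bankole, Ronke, Uzoma, Adaeze, Temitope, Abiodun, Zainab) there are 7 shares of (1/3)/7 = 1/21 each.
Living: Bankole, Ronke, Uzoma, Adaeze, Temitope, Abiodun, and Zainab — each takes 1/21.

Abiodun 1/21; Adaeze 1/21; Bankole 1/21; Dayo 1/4; Ebele 1/4; Lanre 1/6; Ronke 1/21; Temitope 1/21; Uzoma 1/21; Zainab 1/21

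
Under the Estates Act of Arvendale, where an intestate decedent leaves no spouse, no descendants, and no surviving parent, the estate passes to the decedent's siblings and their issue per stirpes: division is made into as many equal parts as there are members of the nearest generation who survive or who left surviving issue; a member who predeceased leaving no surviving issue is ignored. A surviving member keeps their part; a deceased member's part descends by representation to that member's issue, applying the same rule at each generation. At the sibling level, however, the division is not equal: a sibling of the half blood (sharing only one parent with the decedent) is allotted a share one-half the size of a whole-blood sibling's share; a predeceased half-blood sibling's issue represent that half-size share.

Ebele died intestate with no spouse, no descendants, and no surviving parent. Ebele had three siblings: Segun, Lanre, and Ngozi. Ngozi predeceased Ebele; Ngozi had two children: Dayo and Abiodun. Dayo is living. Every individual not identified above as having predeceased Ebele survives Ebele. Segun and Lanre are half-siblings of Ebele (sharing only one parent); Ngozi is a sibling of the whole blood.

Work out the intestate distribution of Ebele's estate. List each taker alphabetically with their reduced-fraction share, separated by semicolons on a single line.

No spouse, descendants, or parent survives, so the estate passes to Ebele's siblings per stirpes.
Half-blood siblings count for one-half the weight of whole-blood siblings at the initial division.
Dividing 1 in proportion to weights (total weight 2): Segun (weight 1/2) → 1/4; Lanre (weight 1/2) → 1/4; Ngozi (weight 1) → 1/2.
Segun is living and takes 1/4.
Lanre is living and takes 1/4.
Ngozi predeceased; the 1/2 allotted to Ngozi's branch passes to Ngozi's issue by representation.
The 1/2 is divided into 2 equal shares of 1/4 among Dayo, Abiodun.
Dayo is living and takes 1/4.
Abiodun is living and takes 1/4.

Abiodun 1/4; Dayo 1/4; Lanre 1/4; Segun 1/4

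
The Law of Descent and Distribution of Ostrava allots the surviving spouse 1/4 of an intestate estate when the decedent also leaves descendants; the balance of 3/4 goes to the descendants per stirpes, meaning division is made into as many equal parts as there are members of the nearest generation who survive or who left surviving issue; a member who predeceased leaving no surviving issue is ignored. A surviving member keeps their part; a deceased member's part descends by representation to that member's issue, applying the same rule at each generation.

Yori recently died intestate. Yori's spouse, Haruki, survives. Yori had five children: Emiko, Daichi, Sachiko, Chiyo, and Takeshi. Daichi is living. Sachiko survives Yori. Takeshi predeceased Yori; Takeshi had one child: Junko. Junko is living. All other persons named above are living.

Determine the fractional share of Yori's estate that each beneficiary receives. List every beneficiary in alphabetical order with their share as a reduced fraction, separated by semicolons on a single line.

Haruki, as surviving spouse, takes 1/4.
The remaining 3/4 passes to Yori's descendants per stirpes.
The 3/4 is divided into 5 equal shares of 3/20 among Emiko, Daichi, Sachiko, Chiyo, Takeshi.
Emiko is living and takes 3/20.
Daichi is living and takes 3/20.
Sachiko is living and takes 3/20.
Chiyo is living and takes 3/20.
Takeshi predeceased; the 3/20 allotted to Takeshi's branch passes to Takeshi's issue by representation.
Junko is the sole taker at this level and receives the full 3/20.

Chiyo 3/20; Daichi 3/20; Emiko 3/20; Haruki 1/4; Junko 3/20; Sachiko 3/20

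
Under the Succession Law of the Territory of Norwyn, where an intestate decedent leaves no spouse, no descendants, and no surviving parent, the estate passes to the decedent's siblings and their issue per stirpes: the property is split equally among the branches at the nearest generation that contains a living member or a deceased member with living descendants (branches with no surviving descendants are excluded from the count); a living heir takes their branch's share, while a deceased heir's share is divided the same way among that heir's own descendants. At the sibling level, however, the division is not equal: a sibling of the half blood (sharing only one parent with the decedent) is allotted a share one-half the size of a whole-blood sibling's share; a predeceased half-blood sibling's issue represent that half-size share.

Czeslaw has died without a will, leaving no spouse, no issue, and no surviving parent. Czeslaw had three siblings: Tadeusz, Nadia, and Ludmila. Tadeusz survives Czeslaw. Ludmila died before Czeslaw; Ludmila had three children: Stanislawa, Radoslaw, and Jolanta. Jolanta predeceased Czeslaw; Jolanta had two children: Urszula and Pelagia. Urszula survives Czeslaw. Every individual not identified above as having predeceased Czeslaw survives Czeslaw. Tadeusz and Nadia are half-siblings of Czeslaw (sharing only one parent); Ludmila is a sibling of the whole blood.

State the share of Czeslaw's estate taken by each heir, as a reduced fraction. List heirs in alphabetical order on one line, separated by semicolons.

No spouse, descendants, or parent survives, so the estate passes to Czeslaw's siblings per stirpes.
Half-blood siblings count for one-half the weight of whole-blood siblings at the initial division.
Dividing 1 in proportion to weights (total weight 2): Tadeusz (weight 1/2) → 1/4; Nadia (weight 1/2) → 1/4; Ludmila (weight 1) → 1/2.
Tadeusz is living and takes 1/4.
Nadia is living and takes 1/4.
Ludmila predeceased; the 1/2 allotted to Ludmila's branch passes to Ludmila's issue by representation.
The 1/2 is divided into 3 equal shares of 1/6 among Stanislawa, Radoslaw, Jolanta.
Stanislawa is living and takes 1/6.
Radoslaw is living and takes 1/6.
Jolanta predeceased; the 1/6 allotted to Jolanta's branch passes to Jolanta's issue by representation.
The 1/6 is divided into 2 equal shares of 1/12 among Urszula, Pelagia.
Urszula is living and takes 1/12.
Pelagia is living and takes 1/12.

Nadia 1/4; Pelagia 1/12; Radoslaw 1/6; Stanislawa 1/6; Tadeusz 1/4; Urszula 1/12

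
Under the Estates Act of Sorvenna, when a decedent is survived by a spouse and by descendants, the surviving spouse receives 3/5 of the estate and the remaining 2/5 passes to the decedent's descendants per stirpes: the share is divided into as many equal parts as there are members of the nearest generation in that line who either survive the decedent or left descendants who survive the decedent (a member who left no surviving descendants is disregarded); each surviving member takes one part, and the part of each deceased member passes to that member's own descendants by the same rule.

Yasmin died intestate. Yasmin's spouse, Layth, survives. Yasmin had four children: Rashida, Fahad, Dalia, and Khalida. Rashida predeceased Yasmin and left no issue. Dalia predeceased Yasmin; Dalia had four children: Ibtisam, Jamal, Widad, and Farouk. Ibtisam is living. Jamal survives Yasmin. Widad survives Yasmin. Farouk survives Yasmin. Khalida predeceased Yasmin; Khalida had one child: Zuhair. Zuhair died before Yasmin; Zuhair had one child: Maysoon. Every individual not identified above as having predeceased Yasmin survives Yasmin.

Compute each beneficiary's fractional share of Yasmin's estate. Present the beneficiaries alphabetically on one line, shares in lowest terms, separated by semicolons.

Layth, as surviving spouse, takes 3/5.
The remaining 2/5 passes to Yasmin's descendants per stirpes.
Rashida left no surviving issue, so that branch lapses and is disregarded.
The 2/5 is divided into 3 equal shares of 2/15 among Fahad, Dalia, Khalida.
Fahad is living and takes 2/15.
Dalia predeceased; the 2/15 allotted to Dalia's branch passes to Dalia's issue by representation.
The 2/15 is divided into 4 equal shares of 1/30 among Ibtisam, Jamal, Widad, Farouk.
Ibtisam is living and takes 1/30.
Jamal is living and takes 1/30.
Widad is living and takes 1/30.
Farouk is living and takes 1/30.
Khalida predeceased; the 2/15 allotted to Khalida's branch passes to Khalida's issue by representation.
Zuhair's line is the sole branch at this level, so the full 2/15 passes to Zuhair's issue by representation.
Maysoon is the sole taker at this level and receives the full 2/15.

Fahad 2/15; Farouk 1/30; Ibtisam 1/30; Jamal 1/30; Layth 3/5; Maysoon 2/15; Widad 1/30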